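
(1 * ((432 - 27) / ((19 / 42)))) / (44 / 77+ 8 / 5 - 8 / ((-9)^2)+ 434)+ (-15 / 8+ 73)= 6875529263 / 93956216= 73.18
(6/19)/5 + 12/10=24/19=1.26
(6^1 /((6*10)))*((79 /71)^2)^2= 38950081 /254116810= 0.15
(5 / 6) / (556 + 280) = 5 / 5016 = 0.00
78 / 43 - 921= -39525 / 43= -919.19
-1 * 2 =-2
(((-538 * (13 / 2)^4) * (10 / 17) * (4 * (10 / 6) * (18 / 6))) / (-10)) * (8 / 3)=153658180 / 51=3012905.49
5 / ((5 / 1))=1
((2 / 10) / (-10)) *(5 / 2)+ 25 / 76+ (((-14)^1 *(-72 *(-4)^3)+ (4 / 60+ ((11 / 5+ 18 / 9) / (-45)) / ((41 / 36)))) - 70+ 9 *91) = -7450675741 / 116850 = -63762.74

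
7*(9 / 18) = 7 / 2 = 3.50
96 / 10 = 48 / 5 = 9.60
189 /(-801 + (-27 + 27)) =-21 /89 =-0.24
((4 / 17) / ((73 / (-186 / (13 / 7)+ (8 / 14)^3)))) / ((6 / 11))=-0.59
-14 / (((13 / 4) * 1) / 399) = -22344 / 13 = -1718.77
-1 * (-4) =4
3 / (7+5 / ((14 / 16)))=21 / 89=0.24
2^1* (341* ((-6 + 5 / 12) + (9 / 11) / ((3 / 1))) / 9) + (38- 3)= -19841 / 54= -367.43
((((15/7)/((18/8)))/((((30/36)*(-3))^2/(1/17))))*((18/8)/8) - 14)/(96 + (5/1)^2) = -16657/143990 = -0.12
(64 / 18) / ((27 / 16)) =512 / 243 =2.11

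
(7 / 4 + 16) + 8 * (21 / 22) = 1117 / 44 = 25.39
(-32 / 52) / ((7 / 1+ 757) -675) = -8 / 1157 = -0.01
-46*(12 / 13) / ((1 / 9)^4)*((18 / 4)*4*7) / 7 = -65190096 / 13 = -5014622.77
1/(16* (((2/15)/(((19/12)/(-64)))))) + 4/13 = 0.30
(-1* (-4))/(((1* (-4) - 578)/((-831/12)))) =277/582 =0.48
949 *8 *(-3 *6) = -136656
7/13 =0.54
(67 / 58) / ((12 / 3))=67 / 232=0.29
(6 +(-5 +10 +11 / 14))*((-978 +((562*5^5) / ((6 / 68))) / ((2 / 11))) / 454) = 2841861.21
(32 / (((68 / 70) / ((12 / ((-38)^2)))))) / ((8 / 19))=210 / 323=0.65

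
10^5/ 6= 50000/ 3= 16666.67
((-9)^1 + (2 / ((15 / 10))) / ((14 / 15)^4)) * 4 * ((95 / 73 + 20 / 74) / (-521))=295286445 / 3378737621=0.09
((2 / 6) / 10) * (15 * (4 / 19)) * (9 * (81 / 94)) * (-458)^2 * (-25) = -3822948900 / 893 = -4281017.81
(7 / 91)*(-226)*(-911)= 205886 / 13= 15837.38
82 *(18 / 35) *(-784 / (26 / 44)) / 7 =-7993.11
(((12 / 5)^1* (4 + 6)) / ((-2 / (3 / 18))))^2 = 4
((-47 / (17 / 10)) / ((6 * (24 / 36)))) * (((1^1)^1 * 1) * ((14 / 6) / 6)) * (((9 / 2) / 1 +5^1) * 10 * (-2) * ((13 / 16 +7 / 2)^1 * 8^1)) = 3594325 / 204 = 17619.24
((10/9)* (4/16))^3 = 125/5832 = 0.02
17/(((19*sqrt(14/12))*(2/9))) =153*sqrt(42)/266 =3.73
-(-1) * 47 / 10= 47 / 10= 4.70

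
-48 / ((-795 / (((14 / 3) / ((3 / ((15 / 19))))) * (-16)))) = -3584 / 3021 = -1.19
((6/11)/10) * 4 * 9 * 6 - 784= -42472/55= -772.22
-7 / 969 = -0.01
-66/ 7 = -9.43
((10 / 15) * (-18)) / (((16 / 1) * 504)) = -1 / 672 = -0.00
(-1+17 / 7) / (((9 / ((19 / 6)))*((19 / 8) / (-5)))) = -1.06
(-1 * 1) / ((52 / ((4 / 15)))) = -1 / 195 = -0.01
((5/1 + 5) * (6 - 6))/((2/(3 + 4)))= 0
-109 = -109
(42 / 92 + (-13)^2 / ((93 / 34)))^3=18878253855543109 / 78292892952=241123.47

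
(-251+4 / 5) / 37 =-1251 / 185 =-6.76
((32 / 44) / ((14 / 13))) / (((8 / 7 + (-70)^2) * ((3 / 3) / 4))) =52 / 94347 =0.00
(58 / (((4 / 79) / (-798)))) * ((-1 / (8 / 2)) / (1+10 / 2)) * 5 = 1523515 / 8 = 190439.38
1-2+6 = 5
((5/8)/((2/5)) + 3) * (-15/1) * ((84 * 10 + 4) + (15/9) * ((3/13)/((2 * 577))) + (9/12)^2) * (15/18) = -184983921725/3840512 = -48166.47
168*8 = 1344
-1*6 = -6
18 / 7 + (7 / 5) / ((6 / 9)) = 327 / 70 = 4.67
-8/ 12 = -2/ 3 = -0.67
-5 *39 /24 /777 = -65 /6216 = -0.01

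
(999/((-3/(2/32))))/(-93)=111/496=0.22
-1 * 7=-7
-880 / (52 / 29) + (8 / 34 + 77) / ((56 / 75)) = -4793585 / 12376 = -387.33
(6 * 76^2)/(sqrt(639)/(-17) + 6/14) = -4811408 * sqrt(71)/1595-11684848/1595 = -32743.88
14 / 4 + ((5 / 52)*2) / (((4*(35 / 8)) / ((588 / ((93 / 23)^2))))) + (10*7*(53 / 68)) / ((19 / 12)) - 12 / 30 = 4594532687 / 121057170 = 37.95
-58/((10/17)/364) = -179452/5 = -35890.40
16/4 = 4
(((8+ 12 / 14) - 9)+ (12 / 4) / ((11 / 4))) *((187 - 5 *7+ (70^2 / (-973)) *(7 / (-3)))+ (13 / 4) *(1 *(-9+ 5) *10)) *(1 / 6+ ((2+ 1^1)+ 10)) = 40582379 / 96327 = 421.30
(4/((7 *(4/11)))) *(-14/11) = -2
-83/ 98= -0.85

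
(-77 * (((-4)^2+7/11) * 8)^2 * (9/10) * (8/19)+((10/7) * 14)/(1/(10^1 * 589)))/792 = -52126199/103455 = -503.85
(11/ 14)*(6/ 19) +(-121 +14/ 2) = -15129/ 133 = -113.75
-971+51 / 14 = -13543 / 14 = -967.36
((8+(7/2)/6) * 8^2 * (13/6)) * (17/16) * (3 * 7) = 159341/6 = 26556.83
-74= -74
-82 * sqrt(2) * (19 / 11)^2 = -29602 * sqrt(2) / 121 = -345.98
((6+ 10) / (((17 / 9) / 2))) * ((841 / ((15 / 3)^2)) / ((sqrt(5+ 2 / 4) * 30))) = 40368 * sqrt(22) / 23375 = 8.10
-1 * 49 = -49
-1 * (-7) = 7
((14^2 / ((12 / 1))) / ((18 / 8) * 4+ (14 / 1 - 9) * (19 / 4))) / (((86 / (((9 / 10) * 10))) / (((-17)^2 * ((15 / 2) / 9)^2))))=354025 / 33798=10.47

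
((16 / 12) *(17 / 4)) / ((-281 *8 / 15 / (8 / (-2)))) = 85 / 562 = 0.15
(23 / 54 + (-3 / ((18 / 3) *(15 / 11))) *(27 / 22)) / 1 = -13 / 540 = -0.02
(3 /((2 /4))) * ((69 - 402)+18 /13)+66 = -25008 /13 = -1923.69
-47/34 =-1.38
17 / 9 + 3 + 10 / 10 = 53 / 9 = 5.89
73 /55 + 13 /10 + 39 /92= 3.05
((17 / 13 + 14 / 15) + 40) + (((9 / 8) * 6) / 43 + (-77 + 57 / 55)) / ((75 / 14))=43182043 / 1537250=28.09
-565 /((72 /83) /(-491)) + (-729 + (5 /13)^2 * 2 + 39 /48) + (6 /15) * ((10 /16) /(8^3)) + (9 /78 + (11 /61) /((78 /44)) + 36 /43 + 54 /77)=200741185346039363 /629141280768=319071.71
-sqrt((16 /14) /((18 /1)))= -2*sqrt(7) /21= -0.25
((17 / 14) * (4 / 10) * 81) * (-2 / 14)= -1377 / 245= -5.62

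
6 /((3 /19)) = 38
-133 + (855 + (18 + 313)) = 1053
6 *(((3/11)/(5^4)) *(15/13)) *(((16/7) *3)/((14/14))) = 2592/125125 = 0.02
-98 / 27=-3.63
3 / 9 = 1 / 3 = 0.33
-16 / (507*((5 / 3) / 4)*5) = -64 / 4225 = -0.02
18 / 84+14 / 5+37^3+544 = 3584001 / 70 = 51200.01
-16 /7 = -2.29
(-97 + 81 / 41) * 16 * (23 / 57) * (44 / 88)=-716864 / 2337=-306.75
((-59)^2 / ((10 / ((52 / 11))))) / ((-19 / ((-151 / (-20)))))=-6833203 / 10450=-653.90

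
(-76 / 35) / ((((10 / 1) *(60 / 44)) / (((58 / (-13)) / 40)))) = 6061 / 341250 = 0.02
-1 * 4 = -4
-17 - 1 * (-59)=42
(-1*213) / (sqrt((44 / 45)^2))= -9585 / 44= -217.84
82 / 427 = 0.19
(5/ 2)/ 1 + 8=21/ 2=10.50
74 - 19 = 55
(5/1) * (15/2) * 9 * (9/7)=6075/14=433.93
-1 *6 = -6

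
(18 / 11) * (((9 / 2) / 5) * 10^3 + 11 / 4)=1477.23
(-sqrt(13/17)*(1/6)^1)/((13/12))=-2*sqrt(221)/221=-0.13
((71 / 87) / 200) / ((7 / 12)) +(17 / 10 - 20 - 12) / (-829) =183202 / 4207175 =0.04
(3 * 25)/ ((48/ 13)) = 325/ 16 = 20.31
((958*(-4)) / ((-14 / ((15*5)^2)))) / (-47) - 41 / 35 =-53889427 / 1645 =-32759.53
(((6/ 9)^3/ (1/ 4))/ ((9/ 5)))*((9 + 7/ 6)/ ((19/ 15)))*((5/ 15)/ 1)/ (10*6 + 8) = 6100/ 235467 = 0.03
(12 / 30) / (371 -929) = -1 / 1395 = -0.00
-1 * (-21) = 21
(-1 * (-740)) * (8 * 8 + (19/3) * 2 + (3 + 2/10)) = 177304/3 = 59101.33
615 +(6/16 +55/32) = 19747/32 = 617.09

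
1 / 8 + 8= 65 / 8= 8.12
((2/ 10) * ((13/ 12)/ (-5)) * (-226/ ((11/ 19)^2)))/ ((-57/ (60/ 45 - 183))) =3042299/ 32670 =93.12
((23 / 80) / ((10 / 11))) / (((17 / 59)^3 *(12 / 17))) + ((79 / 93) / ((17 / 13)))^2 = 153178370021 / 7998595200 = 19.15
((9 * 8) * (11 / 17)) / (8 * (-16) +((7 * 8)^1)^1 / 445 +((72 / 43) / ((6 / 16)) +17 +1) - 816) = -841940 / 16651653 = -0.05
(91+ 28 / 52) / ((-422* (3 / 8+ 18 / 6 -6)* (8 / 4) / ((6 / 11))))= 680 / 30173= 0.02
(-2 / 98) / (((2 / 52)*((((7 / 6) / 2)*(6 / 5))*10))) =-26 / 343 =-0.08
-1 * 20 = -20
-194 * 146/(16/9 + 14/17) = -2166786/199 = -10888.37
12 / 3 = 4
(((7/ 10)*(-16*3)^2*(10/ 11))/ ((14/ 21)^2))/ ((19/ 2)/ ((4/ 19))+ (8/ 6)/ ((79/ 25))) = 68802048/ 949927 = 72.43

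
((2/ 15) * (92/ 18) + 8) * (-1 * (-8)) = 9376/ 135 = 69.45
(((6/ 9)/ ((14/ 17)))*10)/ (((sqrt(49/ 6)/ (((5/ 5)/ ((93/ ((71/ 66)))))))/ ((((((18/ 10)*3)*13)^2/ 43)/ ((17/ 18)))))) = 5831514*sqrt(6)/ 3592435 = 3.98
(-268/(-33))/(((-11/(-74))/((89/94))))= 882524/17061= 51.73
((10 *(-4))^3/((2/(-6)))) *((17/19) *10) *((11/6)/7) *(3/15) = 11968000/133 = 89984.96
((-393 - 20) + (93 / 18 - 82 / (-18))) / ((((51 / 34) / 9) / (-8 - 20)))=203252 / 3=67750.67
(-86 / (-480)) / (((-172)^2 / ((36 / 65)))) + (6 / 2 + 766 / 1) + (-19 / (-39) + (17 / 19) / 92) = 902280063533 / 1172558400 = 769.50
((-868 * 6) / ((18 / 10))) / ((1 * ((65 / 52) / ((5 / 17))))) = -34720 / 51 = -680.78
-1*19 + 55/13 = -192/13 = -14.77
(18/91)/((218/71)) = 639/9919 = 0.06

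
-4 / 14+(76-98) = -156 / 7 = -22.29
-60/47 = -1.28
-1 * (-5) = 5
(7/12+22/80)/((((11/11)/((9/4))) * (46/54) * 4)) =8343/14720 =0.57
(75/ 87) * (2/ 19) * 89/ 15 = 890/ 1653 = 0.54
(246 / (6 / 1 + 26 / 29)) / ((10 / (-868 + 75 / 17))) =-52367127 / 17000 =-3080.42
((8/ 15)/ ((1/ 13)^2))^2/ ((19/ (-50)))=-3655808/ 171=-21378.99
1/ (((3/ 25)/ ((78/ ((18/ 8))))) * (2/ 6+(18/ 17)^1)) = 44200/ 213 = 207.51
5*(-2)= -10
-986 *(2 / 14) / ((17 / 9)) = -522 / 7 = -74.57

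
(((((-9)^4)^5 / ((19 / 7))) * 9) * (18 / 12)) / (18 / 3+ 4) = 2297798771761759543389 / 380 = 6046838873057261956.29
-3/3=-1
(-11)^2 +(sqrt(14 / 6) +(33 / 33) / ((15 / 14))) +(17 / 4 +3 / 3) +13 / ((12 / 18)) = sqrt(21) / 3 +8801 / 60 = 148.21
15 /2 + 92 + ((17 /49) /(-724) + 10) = 3884605 /35476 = 109.50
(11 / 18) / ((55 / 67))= 67 / 90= 0.74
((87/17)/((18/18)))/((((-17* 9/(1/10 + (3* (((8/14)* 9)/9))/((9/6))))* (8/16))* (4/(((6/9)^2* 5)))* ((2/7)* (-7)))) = 841/36414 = 0.02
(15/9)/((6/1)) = 0.28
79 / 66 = 1.20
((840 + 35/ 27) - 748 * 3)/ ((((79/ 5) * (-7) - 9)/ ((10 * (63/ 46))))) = 6627775/ 41262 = 160.63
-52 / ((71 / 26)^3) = -2.55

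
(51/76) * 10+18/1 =939/38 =24.71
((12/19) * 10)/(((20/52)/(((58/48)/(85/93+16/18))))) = 105183/9557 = 11.01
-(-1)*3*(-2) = -6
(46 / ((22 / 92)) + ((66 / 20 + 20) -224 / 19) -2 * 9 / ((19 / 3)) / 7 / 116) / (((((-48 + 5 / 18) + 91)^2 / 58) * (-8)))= -3503096343 / 4439041915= -0.79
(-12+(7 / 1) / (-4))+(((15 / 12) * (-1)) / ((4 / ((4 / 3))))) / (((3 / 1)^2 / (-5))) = -365 / 27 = -13.52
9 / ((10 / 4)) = 18 / 5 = 3.60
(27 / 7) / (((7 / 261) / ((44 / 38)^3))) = 75036456 / 336091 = 223.26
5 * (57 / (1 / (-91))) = -25935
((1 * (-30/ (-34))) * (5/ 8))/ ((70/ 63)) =135/ 272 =0.50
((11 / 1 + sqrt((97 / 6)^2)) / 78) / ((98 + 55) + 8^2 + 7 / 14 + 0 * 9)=163 / 101790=0.00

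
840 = 840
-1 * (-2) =2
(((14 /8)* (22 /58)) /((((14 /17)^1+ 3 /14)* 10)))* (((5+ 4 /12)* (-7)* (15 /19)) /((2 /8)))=-1026256 /136097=-7.54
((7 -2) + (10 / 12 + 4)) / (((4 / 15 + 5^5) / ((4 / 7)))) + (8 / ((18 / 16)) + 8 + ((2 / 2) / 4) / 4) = 717099265 / 47254032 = 15.18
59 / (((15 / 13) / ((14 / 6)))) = 5369 / 45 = 119.31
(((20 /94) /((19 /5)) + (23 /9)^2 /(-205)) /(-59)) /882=-357853 /771633254070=-0.00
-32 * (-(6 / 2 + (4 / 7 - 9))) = -1216 / 7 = -173.71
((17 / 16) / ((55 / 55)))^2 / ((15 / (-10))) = -289 / 384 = -0.75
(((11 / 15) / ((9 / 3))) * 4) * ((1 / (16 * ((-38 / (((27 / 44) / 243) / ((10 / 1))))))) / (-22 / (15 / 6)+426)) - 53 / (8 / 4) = -27223801921 / 1027313280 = -26.50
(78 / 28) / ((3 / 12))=78 / 7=11.14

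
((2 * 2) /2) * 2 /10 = 2 /5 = 0.40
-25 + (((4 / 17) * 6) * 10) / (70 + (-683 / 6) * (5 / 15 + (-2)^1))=-396511 / 15895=-24.95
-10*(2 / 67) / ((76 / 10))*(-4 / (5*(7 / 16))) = 640 / 8911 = 0.07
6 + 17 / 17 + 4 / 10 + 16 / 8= 47 / 5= 9.40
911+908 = 1819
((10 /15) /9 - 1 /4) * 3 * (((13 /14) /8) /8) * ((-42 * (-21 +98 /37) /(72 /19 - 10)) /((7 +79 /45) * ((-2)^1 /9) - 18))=-61454835 /1289821184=-0.05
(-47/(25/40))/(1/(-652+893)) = -90616/5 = -18123.20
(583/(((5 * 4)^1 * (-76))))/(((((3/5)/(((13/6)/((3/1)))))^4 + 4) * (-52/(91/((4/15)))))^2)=-7728729936662109375/9375439482780581888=-0.82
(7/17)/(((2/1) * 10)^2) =7/6800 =0.00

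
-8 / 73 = -0.11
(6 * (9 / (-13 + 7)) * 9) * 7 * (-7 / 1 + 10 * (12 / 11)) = -24381 / 11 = -2216.45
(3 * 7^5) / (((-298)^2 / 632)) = 7966518 / 22201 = 358.84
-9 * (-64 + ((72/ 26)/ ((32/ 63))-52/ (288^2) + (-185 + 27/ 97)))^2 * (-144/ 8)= 40463040470464241809/ 4220511879168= 9587235.30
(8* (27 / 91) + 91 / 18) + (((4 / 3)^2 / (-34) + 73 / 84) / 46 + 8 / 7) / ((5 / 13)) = 1274423 / 121992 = 10.45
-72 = -72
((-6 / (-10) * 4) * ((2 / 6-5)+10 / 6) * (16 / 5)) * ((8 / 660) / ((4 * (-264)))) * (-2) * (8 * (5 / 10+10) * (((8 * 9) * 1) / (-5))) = 48384 / 75625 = 0.64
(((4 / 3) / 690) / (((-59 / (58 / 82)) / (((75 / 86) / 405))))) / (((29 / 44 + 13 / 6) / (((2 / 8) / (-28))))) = 319 / 2023876659924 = 0.00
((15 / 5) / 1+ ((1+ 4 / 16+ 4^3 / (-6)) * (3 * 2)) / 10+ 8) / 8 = 107 / 160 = 0.67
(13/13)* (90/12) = 15/2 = 7.50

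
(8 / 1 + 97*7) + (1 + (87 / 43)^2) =1279681 / 1849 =692.09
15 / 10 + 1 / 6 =5 / 3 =1.67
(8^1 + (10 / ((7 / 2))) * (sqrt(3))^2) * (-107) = -12412 / 7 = -1773.14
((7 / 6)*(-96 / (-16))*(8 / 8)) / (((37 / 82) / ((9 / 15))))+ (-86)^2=1369982 / 185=7405.31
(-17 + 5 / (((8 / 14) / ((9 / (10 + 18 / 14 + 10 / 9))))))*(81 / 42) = -898101 / 43736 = -20.53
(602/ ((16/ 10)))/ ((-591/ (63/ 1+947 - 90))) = -346150/ 591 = -585.70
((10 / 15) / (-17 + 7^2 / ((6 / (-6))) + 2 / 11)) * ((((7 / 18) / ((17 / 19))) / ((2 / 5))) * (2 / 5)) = -1463 / 332316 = -0.00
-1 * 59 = -59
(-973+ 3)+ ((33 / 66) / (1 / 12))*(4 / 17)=-16466 / 17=-968.59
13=13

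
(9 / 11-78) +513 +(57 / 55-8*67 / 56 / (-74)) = 12449671 / 28490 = 436.98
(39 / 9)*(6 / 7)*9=234 / 7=33.43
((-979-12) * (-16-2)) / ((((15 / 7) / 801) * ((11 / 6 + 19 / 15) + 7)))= 66678444 / 101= 660182.61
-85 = -85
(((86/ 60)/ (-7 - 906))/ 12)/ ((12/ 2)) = -43/ 1972080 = -0.00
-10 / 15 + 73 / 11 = 197 / 33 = 5.97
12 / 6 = 2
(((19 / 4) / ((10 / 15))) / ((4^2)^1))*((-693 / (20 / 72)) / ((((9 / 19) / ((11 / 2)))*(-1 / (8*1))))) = 8255709 / 80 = 103196.36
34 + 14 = 48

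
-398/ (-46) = 199/ 23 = 8.65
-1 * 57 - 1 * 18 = -75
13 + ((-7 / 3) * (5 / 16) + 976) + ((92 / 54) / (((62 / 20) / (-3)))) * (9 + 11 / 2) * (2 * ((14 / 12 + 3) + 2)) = 693.42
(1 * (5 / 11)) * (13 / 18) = 65 / 198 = 0.33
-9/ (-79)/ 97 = 9/ 7663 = 0.00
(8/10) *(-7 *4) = -112/5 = -22.40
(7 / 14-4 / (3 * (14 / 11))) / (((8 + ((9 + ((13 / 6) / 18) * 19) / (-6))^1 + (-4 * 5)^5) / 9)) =22356 / 14515172245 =0.00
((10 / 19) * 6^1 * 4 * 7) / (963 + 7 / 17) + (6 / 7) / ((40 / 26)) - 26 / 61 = 147950969 / 664373570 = 0.22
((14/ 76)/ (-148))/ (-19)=7/ 106856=0.00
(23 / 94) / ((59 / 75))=1725 / 5546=0.31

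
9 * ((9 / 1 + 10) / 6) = 57 / 2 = 28.50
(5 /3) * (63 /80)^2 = 1323 /1280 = 1.03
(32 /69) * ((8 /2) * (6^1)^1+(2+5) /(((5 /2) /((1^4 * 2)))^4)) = 537344 /43125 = 12.46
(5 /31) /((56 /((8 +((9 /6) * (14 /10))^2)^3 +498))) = 2409240521 /347200000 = 6.94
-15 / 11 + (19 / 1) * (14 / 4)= 65.14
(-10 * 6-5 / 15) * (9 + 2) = -1991 / 3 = -663.67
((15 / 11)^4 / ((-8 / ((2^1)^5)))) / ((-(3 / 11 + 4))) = 202500 / 62557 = 3.24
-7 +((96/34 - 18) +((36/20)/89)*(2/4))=-22.17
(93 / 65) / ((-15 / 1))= -31 / 325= -0.10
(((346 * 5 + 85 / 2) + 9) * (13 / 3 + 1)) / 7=4072 / 3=1357.33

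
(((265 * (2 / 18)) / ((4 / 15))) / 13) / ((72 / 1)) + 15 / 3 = 57485 / 11232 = 5.12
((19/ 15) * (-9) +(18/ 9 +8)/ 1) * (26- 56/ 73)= -12894/ 365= -35.33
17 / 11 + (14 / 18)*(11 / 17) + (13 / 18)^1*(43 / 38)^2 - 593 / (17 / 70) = -3951251459 / 1620168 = -2438.79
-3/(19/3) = -9/19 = -0.47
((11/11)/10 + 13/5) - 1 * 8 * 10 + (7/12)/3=-13879/180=-77.11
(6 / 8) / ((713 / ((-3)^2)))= 27 / 2852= 0.01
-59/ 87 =-0.68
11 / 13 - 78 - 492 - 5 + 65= -6619 / 13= -509.15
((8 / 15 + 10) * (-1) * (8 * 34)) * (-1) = 42976 / 15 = 2865.07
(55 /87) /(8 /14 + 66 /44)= 770 /2523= 0.31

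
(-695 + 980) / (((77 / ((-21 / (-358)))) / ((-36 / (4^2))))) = -7695 / 15752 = -0.49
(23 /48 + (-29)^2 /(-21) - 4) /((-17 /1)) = 14639 /5712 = 2.56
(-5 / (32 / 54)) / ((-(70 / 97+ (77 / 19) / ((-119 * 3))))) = 12689055 / 1068208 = 11.88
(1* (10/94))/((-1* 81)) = -5/3807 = -0.00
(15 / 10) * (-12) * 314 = -5652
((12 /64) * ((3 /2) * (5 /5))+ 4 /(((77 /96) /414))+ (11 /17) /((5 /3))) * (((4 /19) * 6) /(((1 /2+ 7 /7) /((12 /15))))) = 865109874 /621775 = 1391.36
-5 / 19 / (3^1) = -5 / 57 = -0.09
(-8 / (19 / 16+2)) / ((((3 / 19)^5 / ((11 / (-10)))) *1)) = 1743173696 / 61965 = 28131.59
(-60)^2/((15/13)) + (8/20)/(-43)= 670798/215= 3119.99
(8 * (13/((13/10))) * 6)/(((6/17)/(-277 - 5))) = -383520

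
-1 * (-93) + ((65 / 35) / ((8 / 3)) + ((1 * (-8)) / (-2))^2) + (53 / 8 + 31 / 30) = 49289 / 420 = 117.35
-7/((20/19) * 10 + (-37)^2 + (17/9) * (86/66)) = -39501/7798556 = -0.01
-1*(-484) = 484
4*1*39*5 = 780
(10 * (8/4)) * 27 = 540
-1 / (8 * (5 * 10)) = -1 / 400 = -0.00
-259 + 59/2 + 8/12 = -1373/6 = -228.83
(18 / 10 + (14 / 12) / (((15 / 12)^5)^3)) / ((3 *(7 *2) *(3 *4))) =168553018259 / 46142578125000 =0.00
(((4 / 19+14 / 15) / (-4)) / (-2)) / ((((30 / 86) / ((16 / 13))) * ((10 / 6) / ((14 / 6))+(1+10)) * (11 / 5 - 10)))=-98126 / 17772885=-0.01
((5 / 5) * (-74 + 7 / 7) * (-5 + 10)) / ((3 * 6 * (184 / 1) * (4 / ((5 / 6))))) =-1825 / 79488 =-0.02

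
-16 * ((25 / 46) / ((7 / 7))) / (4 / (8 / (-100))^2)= -8 / 575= -0.01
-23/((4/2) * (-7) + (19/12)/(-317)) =87492/53275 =1.64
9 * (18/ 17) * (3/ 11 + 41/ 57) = 33588/ 3553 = 9.45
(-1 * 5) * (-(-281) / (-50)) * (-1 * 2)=-281 / 5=-56.20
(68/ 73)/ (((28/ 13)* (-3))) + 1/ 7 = -2/ 1533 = -0.00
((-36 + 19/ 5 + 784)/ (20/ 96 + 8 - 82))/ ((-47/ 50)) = 128880/ 11891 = 10.84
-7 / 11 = -0.64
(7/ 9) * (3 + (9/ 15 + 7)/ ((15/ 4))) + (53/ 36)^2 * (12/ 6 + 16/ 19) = 1033153/ 102600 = 10.07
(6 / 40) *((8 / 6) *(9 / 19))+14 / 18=0.87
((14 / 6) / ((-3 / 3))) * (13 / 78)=-7 / 18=-0.39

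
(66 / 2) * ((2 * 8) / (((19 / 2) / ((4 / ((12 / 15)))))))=5280 / 19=277.89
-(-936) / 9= 104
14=14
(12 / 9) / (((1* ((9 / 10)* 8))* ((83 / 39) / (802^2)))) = 41808260 / 747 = 55968.22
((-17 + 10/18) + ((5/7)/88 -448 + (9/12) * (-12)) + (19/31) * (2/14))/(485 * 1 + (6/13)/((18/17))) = -151081567/154939488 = -0.98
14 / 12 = 7 / 6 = 1.17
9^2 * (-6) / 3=-162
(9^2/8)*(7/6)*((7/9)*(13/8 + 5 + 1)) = 8967/128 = 70.05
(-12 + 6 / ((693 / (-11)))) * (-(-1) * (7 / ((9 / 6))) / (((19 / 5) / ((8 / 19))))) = -20320 / 3249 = -6.25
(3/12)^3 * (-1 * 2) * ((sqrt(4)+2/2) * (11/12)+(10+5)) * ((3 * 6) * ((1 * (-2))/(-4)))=-639/128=-4.99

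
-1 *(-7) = 7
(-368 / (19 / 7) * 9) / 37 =-23184 / 703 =-32.98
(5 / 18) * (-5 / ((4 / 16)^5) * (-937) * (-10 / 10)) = -11993600 / 9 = -1332622.22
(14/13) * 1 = 14/13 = 1.08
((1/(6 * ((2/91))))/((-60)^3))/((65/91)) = -637/12960000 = -0.00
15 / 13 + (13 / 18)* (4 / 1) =473 / 117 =4.04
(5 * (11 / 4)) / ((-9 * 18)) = -55 / 648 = -0.08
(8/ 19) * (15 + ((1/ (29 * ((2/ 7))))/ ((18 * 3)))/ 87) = 8174534/ 1294299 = 6.32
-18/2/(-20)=9/20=0.45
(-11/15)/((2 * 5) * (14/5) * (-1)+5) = 11/345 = 0.03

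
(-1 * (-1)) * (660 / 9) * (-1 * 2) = -440 / 3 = -146.67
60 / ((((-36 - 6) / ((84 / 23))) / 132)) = -15840 / 23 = -688.70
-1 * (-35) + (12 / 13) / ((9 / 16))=1429 / 39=36.64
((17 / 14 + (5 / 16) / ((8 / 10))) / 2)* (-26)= -9347 / 448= -20.86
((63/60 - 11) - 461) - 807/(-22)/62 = -801961/1705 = -470.36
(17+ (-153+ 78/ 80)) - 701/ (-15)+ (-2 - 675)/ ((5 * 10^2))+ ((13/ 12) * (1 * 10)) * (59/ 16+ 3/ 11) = -2056701/ 44000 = -46.74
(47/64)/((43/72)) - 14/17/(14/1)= 6847/5848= 1.17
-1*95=-95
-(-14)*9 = 126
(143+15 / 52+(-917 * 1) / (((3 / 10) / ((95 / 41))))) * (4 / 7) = -44383327 / 11193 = -3965.28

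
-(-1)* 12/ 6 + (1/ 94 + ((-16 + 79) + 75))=13161/ 94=140.01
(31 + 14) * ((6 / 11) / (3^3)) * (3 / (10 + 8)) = 5 / 33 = 0.15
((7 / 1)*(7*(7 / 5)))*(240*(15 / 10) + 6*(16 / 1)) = 156408 / 5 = 31281.60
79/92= 0.86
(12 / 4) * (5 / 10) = 3 / 2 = 1.50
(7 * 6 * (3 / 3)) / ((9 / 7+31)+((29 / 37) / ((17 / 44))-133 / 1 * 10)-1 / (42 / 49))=-1109556 / 34260245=-0.03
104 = 104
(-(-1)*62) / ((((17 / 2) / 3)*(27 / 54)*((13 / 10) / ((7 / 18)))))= 13.09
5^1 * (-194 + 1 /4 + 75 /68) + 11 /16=-261813 /272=-962.55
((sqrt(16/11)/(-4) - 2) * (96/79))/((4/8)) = -384/79 - 192 * sqrt(11)/869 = -5.59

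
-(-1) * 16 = 16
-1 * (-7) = 7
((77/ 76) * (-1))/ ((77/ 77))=-77/ 76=-1.01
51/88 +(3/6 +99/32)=1469/352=4.17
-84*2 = -168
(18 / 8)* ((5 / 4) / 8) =45 / 128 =0.35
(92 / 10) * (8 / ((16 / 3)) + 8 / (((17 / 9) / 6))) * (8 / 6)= 5612 / 17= 330.12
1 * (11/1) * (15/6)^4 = 6875/16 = 429.69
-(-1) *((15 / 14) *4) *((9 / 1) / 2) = 135 / 7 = 19.29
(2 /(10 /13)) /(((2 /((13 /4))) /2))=169 /20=8.45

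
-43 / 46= -0.93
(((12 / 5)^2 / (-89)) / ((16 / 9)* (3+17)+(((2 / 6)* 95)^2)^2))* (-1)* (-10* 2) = -46656 / 36246809725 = -0.00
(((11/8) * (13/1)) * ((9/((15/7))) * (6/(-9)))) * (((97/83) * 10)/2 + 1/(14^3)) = -190321989/650720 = -292.48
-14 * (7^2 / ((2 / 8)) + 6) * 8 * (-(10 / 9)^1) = 226240 / 9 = 25137.78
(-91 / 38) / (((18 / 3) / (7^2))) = -4459 / 228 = -19.56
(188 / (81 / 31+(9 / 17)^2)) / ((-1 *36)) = -421073 / 233280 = -1.81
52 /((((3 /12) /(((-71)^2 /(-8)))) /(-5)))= 655330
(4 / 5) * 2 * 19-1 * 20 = 52 / 5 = 10.40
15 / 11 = 1.36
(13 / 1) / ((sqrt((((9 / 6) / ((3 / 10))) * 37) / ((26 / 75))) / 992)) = 12896 * sqrt(14430) / 2775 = 558.25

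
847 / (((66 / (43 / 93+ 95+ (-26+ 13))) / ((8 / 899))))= 2362052 / 250821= 9.42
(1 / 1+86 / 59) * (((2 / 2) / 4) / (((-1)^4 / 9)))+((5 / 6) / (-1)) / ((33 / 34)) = 109135 / 23364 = 4.67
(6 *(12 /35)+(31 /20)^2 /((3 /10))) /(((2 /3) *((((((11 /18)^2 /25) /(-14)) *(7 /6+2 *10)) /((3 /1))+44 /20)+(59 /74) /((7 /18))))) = 1140283575 /320424701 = 3.56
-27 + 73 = 46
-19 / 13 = -1.46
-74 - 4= -78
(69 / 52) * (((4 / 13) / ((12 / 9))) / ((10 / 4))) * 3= 621 / 1690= 0.37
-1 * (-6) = 6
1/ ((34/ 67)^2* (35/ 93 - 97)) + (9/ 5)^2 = 830976171/ 259695400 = 3.20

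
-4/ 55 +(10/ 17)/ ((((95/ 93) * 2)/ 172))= 878488/ 17765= 49.45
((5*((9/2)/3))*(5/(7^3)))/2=75/1372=0.05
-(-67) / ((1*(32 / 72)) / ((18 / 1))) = 5427 / 2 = 2713.50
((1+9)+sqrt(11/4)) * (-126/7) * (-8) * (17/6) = 204 * sqrt(11)+4080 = 4756.59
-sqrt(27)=-3* sqrt(3)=-5.20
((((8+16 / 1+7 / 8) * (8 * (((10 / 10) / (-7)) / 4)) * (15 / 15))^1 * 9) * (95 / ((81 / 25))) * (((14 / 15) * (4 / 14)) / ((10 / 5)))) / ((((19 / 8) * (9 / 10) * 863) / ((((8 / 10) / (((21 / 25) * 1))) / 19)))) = -3980000 / 585717237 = -0.01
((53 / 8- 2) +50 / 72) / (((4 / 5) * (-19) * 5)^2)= 0.00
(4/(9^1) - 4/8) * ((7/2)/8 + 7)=-119/288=-0.41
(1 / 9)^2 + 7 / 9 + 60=4924 / 81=60.79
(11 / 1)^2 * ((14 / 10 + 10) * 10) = 13794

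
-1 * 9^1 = -9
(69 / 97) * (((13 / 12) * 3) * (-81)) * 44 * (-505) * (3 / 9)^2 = 44845515 / 97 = 462324.90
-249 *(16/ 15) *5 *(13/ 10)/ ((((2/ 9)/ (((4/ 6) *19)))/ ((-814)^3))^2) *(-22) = 179485865325582735240262656/ 5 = 35897173065116547048052530.00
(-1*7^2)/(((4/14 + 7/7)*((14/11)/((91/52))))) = -3773/72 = -52.40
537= 537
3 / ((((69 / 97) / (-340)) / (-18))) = 593640 / 23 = 25810.43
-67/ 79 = -0.85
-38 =-38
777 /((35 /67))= 7437 /5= 1487.40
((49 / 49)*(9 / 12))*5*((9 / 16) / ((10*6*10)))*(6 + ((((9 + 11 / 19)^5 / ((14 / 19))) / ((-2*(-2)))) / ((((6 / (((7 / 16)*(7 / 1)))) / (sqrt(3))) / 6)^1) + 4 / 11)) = 63 / 2816 + 393140251413*sqrt(3) / 1334487040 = 510.29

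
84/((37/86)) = 7224/37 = 195.24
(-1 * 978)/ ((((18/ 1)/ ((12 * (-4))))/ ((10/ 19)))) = 26080/ 19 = 1372.63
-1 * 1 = -1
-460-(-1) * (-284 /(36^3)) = -5365511 /11664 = -460.01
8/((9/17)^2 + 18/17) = 2312/387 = 5.97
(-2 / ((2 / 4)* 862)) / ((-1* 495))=2 / 213345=0.00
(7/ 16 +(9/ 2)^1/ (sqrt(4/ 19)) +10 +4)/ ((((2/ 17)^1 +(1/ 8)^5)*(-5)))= -2680832/ 109255 - 417792*sqrt(19)/ 109255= -41.21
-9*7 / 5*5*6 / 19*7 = -2646 / 19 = -139.26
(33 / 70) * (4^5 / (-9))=-5632 / 105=-53.64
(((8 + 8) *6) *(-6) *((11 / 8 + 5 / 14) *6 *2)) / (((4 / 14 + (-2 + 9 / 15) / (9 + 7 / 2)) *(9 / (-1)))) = 145500 / 19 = 7657.89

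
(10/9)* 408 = 1360/3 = 453.33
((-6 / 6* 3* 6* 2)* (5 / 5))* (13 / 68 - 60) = 36603 / 17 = 2153.12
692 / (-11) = -692 / 11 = -62.91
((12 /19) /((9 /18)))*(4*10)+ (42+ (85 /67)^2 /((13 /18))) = 105062556 /1108783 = 94.75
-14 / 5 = -2.80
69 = 69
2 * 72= 144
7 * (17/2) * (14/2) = 833/2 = 416.50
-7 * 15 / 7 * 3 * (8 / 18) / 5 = -4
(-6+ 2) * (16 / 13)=-64 / 13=-4.92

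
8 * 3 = 24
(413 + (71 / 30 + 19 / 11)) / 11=137641 / 3630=37.92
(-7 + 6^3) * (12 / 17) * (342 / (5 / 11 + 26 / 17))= 25431.53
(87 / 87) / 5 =1 / 5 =0.20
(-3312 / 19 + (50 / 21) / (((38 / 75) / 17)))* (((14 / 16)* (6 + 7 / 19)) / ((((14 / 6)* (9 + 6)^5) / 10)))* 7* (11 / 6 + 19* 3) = -28233293 / 23085000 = -1.22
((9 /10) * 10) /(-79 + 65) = -9 /14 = -0.64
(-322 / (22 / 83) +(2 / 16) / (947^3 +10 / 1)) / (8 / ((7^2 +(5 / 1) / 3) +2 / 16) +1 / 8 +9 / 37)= -372268802318323433 / 161110609664499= -2310.64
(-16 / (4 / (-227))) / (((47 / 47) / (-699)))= -634692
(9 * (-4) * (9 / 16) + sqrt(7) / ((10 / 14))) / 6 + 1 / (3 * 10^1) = -401 / 120 + 7 * sqrt(7) / 30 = -2.72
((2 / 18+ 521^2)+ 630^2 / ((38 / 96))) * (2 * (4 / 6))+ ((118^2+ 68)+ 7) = 1712846.80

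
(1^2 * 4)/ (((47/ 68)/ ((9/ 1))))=2448/ 47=52.09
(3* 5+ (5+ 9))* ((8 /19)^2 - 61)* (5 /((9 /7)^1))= -7428785 /1083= -6859.45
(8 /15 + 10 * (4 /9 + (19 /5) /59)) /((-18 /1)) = -7463 /23895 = -0.31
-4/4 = -1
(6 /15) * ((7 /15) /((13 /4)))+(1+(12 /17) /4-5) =-62423 /16575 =-3.77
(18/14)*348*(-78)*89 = -21742344/7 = -3106049.14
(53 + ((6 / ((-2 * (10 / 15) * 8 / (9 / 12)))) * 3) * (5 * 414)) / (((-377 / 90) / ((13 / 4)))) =3696255 / 1856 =1991.52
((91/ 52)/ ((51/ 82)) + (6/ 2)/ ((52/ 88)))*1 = 10463/ 1326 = 7.89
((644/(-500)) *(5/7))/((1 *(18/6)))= -23/75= -0.31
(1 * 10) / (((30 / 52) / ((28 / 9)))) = 53.93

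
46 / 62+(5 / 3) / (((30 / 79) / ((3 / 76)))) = 0.92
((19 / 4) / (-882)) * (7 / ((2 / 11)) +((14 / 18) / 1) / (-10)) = -4693 / 22680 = -0.21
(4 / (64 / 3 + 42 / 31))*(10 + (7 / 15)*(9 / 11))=106206 / 58025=1.83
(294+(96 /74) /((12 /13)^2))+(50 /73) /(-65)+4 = 31550293 /105339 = 299.51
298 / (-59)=-298 / 59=-5.05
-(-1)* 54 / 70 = 27 / 35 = 0.77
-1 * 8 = -8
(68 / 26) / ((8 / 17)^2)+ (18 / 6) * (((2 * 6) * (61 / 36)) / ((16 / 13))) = 25531 / 416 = 61.37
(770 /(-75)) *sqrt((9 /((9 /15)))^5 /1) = -2310 *sqrt(15) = -8946.59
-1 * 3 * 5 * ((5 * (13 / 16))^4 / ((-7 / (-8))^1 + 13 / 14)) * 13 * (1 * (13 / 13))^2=-24366103125 / 827392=-29449.29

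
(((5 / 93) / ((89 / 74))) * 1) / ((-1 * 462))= -0.00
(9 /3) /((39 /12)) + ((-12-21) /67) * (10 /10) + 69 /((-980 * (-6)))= 755033 /1707160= 0.44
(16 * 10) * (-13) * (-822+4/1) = 1701440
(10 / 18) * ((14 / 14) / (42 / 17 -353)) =-85 / 53631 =-0.00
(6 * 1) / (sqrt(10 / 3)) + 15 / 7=15 / 7 + 3 * sqrt(30) / 5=5.43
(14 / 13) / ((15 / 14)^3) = 38416 / 43875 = 0.88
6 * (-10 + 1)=-54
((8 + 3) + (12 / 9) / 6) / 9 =101 / 81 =1.25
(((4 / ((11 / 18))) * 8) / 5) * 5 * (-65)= -37440 / 11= -3403.64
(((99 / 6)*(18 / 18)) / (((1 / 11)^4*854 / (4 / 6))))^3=4177248169415651 / 622835864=6706820.22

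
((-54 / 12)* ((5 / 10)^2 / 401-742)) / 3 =3570501 / 3208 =1113.00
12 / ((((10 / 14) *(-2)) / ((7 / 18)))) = -49 / 15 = -3.27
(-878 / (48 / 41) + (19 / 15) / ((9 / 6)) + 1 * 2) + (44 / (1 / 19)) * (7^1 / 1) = 1837759 / 360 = 5104.89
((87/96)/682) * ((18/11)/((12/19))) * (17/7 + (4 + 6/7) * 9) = 533919/3360896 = 0.16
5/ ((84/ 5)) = 0.30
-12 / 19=-0.63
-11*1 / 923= -11 / 923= -0.01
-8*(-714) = 5712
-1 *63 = -63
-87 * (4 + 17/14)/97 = -6351/1358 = -4.68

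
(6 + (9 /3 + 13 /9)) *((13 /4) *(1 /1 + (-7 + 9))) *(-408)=-41548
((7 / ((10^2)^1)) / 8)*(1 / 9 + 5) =161 / 3600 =0.04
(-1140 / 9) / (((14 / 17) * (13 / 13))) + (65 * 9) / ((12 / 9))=284.94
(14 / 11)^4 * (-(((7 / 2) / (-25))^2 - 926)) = 22232789404 / 9150625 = 2429.65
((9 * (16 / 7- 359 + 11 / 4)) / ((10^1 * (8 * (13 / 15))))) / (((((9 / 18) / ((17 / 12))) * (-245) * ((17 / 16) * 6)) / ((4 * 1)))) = 0.33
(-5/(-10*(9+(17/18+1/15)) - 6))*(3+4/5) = 171/955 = 0.18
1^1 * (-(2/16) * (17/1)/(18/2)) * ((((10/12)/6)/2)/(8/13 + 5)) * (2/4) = -1105/756864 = -0.00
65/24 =2.71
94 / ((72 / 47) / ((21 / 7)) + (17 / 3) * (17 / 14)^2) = 2597784 / 245023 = 10.60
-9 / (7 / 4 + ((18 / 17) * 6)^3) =-176868 / 5073239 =-0.03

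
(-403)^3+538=-65450289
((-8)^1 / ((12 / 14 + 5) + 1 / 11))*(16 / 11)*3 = -1344 / 229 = -5.87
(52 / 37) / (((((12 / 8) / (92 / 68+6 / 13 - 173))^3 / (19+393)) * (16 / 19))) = -1022020856.76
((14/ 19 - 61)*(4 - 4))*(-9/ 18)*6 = 0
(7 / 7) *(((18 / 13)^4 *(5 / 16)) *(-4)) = -4.59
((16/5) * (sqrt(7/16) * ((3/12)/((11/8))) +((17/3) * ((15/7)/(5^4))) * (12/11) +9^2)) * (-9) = -112295376/48125-72 * sqrt(7)/55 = -2336.87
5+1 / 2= 11 / 2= 5.50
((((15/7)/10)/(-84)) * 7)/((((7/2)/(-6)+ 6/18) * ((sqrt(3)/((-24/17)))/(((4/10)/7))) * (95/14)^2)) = -32 * sqrt(3)/767125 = -0.00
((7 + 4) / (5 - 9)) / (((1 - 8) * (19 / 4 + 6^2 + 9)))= 11 / 1393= 0.01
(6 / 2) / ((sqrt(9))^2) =1 / 3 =0.33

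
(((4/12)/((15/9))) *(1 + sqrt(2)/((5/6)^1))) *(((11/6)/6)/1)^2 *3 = 121/2160 + 121 *sqrt(2)/1800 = 0.15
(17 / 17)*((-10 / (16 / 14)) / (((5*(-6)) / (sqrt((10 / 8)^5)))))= 175*sqrt(5) / 768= 0.51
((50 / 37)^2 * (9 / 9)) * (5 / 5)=2500 / 1369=1.83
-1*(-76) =76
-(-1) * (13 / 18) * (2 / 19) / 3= 13 / 513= 0.03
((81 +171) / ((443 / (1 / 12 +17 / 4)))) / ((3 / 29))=10556 / 443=23.83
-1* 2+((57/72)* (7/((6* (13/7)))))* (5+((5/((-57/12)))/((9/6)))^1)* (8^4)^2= 35863687.12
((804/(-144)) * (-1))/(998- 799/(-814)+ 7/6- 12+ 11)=27269/4879840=0.01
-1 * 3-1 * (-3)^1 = 0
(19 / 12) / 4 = 19 / 48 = 0.40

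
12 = 12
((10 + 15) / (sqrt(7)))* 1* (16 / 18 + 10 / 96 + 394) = 1421975* sqrt(7) / 1008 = 3732.33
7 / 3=2.33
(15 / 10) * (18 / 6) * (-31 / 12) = -11.62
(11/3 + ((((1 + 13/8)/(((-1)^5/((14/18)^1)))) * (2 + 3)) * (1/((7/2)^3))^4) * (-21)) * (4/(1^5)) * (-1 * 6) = -3551178856/40353607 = -88.00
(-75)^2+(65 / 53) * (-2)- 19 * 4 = 293967 / 53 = 5546.55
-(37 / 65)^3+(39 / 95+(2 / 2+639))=3340619668 / 5217875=640.23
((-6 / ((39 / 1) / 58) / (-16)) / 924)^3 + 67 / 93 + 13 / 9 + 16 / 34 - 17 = -839707821589524725 / 58457004856233984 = -14.36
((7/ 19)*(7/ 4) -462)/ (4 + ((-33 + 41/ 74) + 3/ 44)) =14270641/ 877781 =16.26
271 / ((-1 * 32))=-271 / 32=-8.47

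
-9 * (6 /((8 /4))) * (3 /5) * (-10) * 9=1458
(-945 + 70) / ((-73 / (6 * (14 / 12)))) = 6125 / 73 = 83.90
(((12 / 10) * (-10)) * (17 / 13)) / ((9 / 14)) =-952 / 39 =-24.41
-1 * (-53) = 53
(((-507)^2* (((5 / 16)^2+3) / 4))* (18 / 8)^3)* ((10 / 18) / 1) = 82555142085 / 65536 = 1259691.50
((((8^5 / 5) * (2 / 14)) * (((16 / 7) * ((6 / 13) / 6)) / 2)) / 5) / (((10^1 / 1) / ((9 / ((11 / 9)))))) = 10616832 / 875875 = 12.12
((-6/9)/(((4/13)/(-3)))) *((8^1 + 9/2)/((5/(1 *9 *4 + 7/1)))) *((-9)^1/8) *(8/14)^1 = -25155/56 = -449.20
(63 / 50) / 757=63 / 37850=0.00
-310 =-310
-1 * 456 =-456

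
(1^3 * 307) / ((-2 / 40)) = -6140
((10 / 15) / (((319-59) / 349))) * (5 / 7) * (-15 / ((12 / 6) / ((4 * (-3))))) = 5235 / 91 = 57.53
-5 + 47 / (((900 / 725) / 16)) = 5407 / 9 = 600.78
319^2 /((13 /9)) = 915849 /13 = 70449.92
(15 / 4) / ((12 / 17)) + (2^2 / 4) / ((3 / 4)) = 319 / 48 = 6.65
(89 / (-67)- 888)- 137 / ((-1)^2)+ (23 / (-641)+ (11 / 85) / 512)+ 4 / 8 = -1917394613663 / 1869053440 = -1025.86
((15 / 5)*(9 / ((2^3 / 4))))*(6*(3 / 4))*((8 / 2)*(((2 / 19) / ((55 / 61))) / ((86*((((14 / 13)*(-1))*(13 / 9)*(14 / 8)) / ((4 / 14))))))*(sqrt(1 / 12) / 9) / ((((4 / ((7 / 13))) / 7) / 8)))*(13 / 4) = -4941*sqrt(3) / 314545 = -0.03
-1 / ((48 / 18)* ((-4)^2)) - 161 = -20611 / 128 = -161.02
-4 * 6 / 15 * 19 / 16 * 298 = -2831 / 5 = -566.20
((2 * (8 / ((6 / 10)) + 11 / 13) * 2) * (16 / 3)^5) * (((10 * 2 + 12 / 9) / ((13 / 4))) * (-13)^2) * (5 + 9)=8312909201408 / 2187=3801055876.27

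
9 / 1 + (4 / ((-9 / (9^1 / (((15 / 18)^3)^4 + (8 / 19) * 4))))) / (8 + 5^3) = 4671922388157 / 520069946389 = 8.98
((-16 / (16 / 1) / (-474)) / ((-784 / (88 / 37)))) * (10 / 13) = -55 / 11171706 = -0.00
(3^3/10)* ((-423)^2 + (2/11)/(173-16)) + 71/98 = 40882135244/84623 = 483109.03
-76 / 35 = -2.17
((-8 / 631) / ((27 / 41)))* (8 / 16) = -0.01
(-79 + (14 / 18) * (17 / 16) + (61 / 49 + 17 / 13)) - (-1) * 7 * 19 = 5263259 / 91728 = 57.38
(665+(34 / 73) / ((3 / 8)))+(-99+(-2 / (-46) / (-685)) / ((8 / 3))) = 15657444383 / 27602760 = 567.24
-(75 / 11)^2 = -5625 / 121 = -46.49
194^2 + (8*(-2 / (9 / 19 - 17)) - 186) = 5879802 / 157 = 37450.97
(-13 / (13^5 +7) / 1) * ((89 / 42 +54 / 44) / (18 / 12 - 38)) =0.00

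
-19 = -19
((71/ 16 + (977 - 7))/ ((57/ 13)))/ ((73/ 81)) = 5472441/ 22192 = 246.60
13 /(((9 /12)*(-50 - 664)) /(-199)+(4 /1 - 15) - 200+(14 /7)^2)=-398 /6255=-0.06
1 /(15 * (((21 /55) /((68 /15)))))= 748 /945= 0.79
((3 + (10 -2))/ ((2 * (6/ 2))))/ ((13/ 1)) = 11/ 78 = 0.14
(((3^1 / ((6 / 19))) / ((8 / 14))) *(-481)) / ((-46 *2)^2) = -63973 / 67712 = -0.94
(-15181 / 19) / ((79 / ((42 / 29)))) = -33558 / 2291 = -14.65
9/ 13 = 0.69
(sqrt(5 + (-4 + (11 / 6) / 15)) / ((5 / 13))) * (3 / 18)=0.46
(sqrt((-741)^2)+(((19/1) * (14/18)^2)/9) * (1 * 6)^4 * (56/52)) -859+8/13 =194810/117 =1665.04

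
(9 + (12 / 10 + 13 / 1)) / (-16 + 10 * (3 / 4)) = -232 / 85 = -2.73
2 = 2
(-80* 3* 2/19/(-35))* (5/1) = 480/133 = 3.61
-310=-310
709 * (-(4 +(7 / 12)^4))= -2918.09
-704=-704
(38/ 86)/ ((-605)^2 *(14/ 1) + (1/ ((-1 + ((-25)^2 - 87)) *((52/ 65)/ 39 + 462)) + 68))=306409694/ 3553545689805319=0.00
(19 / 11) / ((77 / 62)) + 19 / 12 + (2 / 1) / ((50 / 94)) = 1711141 / 254100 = 6.73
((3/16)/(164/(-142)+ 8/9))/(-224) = 1917/609280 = 0.00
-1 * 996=-996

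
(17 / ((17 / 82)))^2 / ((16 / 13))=21853 / 4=5463.25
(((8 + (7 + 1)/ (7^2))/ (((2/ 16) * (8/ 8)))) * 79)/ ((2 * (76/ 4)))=126400/ 931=135.77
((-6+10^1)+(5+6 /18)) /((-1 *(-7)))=1.33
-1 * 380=-380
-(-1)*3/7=3/7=0.43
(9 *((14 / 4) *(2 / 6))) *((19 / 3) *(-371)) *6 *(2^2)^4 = -37895424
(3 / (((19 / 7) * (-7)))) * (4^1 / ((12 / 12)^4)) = -12 / 19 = -0.63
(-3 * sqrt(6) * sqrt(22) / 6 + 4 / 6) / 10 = 1 / 15-sqrt(33) / 10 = -0.51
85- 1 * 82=3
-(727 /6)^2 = -528529 /36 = -14681.36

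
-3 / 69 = -1 / 23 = -0.04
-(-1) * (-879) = -879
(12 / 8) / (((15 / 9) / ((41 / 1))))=369 / 10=36.90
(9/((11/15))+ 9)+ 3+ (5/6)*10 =1076/33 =32.61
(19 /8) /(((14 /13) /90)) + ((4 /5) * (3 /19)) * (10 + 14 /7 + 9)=1070037 /5320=201.13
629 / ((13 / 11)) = 6919 / 13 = 532.23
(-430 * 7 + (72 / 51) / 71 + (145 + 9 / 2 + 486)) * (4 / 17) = -11463990 / 20519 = -558.70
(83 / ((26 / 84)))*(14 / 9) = 16268 / 39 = 417.13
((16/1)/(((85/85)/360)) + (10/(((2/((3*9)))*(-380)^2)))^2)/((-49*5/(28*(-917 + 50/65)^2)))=-681574463795278454409/1233357944000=-552616916.37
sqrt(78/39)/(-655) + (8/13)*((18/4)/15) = 12/65-sqrt(2)/655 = 0.18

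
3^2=9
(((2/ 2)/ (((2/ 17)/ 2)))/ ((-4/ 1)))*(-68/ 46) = 289/ 46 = 6.28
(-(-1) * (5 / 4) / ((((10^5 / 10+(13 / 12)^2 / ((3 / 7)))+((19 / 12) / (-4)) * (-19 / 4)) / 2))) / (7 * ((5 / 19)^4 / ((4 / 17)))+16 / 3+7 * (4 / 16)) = 675584064 / 19536127337221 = 0.00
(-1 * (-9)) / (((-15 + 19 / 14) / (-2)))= 252 / 191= 1.32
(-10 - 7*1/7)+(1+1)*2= -7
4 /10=2 /5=0.40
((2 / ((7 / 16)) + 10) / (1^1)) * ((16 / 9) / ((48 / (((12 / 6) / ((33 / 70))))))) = 680 / 297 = 2.29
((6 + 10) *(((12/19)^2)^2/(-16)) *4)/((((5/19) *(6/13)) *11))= -179712/377245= -0.48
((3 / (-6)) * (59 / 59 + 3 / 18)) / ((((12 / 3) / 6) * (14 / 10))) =-5 / 8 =-0.62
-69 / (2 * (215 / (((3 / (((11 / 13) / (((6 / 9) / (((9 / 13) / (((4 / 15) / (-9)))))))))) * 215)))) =15548 / 4455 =3.49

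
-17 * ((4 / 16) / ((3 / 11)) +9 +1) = -2227 / 12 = -185.58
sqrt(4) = 2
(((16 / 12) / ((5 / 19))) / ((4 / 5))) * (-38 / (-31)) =722 / 93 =7.76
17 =17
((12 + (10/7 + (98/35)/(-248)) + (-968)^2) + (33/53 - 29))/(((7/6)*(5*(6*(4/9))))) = 60236.30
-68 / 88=-17 / 22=-0.77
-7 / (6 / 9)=-21 / 2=-10.50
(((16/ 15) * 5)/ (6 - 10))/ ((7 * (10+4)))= -2/ 147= -0.01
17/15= 1.13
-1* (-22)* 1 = 22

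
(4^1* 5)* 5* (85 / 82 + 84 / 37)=501650 / 1517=330.69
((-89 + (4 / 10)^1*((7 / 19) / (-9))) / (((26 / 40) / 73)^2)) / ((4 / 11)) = -89228669420 / 28899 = -3087604.05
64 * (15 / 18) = 160 / 3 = 53.33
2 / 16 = 1 / 8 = 0.12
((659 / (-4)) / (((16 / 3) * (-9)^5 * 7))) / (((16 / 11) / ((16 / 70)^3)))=7249 / 11814720750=0.00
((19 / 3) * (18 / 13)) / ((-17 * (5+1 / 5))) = -285 / 2873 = -0.10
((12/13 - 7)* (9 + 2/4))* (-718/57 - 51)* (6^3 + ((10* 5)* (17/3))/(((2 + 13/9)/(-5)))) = -288952375/403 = -717003.41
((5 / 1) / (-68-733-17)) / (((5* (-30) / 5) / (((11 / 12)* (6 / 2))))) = 11 / 19632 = 0.00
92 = 92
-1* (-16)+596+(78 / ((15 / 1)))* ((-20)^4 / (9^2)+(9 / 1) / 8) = 17640917 / 1620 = 10889.45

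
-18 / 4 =-9 / 2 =-4.50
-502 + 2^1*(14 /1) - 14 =-488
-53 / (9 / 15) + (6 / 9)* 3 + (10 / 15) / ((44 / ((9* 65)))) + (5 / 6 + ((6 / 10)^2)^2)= -525984 / 6875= -76.51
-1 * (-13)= 13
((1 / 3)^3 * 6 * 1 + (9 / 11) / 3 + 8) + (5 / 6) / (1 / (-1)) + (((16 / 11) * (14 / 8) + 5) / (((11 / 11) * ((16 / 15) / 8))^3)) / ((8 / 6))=7587647 / 3168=2395.09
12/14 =6/7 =0.86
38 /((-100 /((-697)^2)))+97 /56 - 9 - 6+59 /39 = -10080206957 /54600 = -184619.18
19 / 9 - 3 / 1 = -8 / 9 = -0.89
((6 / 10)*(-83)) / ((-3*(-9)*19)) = -83 / 855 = -0.10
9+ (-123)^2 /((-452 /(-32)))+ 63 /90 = 1221281 /1130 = 1080.78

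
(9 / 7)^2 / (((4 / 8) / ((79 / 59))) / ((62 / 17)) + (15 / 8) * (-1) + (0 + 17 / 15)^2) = -357064200 / 105444913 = -3.39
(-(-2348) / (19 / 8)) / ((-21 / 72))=-450816 / 133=-3389.59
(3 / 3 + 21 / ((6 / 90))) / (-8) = -79 / 2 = -39.50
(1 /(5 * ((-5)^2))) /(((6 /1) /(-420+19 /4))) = -1661 /3000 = -0.55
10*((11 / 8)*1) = 55 / 4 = 13.75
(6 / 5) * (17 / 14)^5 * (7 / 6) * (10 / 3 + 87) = 384781247 / 1152480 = 333.87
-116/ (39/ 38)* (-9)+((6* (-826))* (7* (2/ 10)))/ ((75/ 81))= -10523892/ 1625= -6476.24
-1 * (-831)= 831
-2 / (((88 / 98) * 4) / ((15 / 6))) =-245 / 176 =-1.39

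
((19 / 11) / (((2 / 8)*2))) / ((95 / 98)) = 196 / 55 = 3.56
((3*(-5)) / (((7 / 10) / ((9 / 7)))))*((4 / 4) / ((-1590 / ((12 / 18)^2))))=20 / 2597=0.01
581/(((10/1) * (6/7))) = 4067/60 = 67.78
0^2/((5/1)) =0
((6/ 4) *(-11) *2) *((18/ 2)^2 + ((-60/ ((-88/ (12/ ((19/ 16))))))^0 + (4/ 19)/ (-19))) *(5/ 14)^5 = -1526146875/ 97077232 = -15.72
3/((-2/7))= -21/2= -10.50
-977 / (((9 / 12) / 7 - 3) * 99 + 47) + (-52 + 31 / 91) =-29021407 / 609973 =-47.58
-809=-809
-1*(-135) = 135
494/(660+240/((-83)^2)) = 1701583/2273490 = 0.75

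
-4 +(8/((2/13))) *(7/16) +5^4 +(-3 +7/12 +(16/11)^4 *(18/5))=144385364/219615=657.45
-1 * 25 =-25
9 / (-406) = -9 / 406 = -0.02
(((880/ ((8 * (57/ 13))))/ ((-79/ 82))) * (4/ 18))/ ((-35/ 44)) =2063776/ 283689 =7.27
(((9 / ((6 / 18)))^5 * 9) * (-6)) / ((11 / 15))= -11622614670 / 11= -1056601333.64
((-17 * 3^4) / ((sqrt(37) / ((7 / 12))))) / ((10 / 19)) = -250.90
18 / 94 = 9 / 47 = 0.19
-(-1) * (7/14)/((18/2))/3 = 0.02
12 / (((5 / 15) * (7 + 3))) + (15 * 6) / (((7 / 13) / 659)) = 3855276 / 35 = 110150.74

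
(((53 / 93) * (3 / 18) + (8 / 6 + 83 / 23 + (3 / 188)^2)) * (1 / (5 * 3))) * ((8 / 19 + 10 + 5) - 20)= -33131461597 / 21546232560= -1.54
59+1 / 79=4662 / 79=59.01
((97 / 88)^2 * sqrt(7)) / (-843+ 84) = -9409 * sqrt(7) / 5877696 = -0.00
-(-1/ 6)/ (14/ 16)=4/ 21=0.19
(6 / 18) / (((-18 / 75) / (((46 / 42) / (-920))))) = 5 / 3024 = 0.00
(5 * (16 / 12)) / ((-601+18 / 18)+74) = -10 / 789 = -0.01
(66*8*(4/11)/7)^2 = 36864/49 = 752.33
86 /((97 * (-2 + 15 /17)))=-0.79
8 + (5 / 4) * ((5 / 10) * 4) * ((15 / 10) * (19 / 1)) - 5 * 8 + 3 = 169 / 4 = 42.25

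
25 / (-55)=-5 / 11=-0.45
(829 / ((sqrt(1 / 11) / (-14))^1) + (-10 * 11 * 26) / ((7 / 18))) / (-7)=51480 / 49 + 1658 * sqrt(11)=6549.58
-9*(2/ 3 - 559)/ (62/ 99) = 497475/ 62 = 8023.79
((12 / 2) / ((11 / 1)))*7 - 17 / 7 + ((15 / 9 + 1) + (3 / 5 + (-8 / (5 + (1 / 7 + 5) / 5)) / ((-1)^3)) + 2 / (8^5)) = 5.98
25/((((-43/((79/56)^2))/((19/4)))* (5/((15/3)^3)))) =-74111875/539392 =-137.40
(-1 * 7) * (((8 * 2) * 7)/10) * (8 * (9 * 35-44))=-849856/5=-169971.20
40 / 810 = 4 / 81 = 0.05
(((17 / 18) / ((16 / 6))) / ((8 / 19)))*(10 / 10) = 323 / 384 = 0.84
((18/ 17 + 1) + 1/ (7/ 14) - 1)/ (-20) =-13/ 85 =-0.15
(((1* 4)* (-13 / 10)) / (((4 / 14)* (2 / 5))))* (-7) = 318.50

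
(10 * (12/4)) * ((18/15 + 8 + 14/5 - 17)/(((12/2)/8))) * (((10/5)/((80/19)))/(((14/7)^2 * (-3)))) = 95/12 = 7.92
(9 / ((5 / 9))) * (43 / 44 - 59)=-206793 / 220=-939.97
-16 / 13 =-1.23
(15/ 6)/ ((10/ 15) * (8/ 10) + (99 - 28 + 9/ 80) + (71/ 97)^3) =21904152/ 631172435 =0.03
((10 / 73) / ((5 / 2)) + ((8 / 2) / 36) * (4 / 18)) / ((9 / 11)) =5170 / 53217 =0.10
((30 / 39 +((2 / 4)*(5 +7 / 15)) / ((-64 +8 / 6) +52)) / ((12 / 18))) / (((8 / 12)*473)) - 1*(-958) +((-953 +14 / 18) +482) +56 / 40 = 1575082033 / 3219840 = 489.18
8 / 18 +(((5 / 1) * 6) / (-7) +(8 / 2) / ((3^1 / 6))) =262 / 63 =4.16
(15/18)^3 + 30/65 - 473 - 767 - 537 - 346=-5958463/2808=-2121.96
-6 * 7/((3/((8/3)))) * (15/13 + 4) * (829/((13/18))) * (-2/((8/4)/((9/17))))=335924064/2873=116924.49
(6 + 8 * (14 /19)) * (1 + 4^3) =14690 /19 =773.16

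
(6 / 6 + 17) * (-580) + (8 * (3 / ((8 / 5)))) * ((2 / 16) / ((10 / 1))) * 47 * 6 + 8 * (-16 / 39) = -3241807 / 312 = -10390.41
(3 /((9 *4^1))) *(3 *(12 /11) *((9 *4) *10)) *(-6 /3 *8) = -17280 /11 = -1570.91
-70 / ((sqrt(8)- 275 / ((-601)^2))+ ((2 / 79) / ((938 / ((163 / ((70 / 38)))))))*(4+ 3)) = 625135106569157772525 / 4477379877749969415727- 156713283095563931625875*sqrt(2) / 8954759755499938831454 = -24.61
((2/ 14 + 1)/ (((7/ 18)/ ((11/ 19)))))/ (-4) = -396/ 931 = -0.43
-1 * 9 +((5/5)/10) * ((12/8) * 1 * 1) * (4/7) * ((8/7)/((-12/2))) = -2209/245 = -9.02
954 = 954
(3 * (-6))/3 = -6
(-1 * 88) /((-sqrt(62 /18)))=264 * sqrt(31) /31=47.42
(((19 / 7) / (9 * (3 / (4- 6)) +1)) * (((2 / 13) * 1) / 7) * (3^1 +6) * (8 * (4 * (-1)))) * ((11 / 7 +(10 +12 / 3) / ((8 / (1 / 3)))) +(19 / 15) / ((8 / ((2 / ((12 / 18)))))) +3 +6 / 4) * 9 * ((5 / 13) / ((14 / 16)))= 393261696 / 10144225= 38.77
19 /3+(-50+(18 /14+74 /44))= -18803 /462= -40.70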